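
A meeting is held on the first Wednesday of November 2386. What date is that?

November 5, 2386

November 1, 2386 is a Saturday.
The first Wednesday is therefore November 5 (4 days later).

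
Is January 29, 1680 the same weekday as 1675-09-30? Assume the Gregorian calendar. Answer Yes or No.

From Sep 30, 1675 to Jan 29, 1680 is 1582 days.
1582 mod 7 = 0, so they are the same weekday.
(Sep 30, 1675 is a Monday; Jan 29, 1680 is a Monday.)

Yes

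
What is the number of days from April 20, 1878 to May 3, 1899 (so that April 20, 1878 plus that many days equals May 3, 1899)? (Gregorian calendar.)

7683

Apr 20, 1878 → Apr 20, 1879: 365 days.
Apr 20, 1879 → Apr 20, 1880: 366 days (Feb 29, 1880 is in that span).
Apr 20, 1880 → Apr 20, 1881: 365 days.
Apr 20, 1881 → Apr 20, 1882: 365 days.
Apr 20, 1882 → Apr 20, 1883: 365 days.
Apr 20, 1883 → Apr 20, 1884: 366 days (Feb 29, 1884 is in that span).
Apr 20, 1884 → Apr 20, 1885: 365 days.
Apr 20, 1885 → Apr 20, 1886: 365 days.
Apr 20, 1886 → Apr 20, 1887: 365 days.
Apr 20, 1887 → Apr 20, 1888: 366 days (Feb 29, 1888 is in that span).
Apr 20, 1888 → Apr 20, 1889: 365 days.
Apr 20, 1889 → Apr 20, 1890: 365 days.
Apr 20, 1890 → Apr 20, 1891: 365 days.
Apr 20, 1891 → Apr 20, 1892: 366 days (Feb 29, 1892 is in that span).
Apr 20, 1892 → Apr 20, 1893: 365 days.
Apr 20, 1893 → Apr 20, 1894: 365 days.
Apr 20, 1894 → Apr 20, 1895: 365 days.
Apr 20, 1895 → Apr 20, 1896: 366 days (Feb 29, 1896 is in that span).
Apr 20, 1896 → Apr 20, 1897: 365 days.
Apr 20, 1897 → Apr 20, 1898: 365 days.
Apr 20, 1898 → May 20, 1898: 30 days (April has 30).
May 20, 1898 → Jun 20, 1898: 31 days (May has 31).
Jun 20, 1898 → Jul 20, 1898: 30 days (June has 30).
Jul 20, 1898 → Aug 20, 1898: 31 days (July has 31).
Aug 20, 1898 → Sep 20, 1898: 31 days (August has 31).
Sep 20, 1898 → Oct 20, 1898: 30 days (September has 30).
Oct 20, 1898 → Nov 20, 1898: 31 days (October has 31).
Nov 20, 1898 → Dec 20, 1898: 30 days (November has 30).
Dec 20, 1898 → Jan 20, 1899: 31 days (December has 31).
Jan 20, 1899 → Feb 20, 1899: 31 days (January has 31).
Feb 20, 1899 → Mar 20, 1899: 28 days (February has 28).
Mar 20, 1899 → Apr 20, 1899: 31 days (March has 31).
Apr 20, 1899 → May 3, 1899: 13 days.
Total: 7683 days.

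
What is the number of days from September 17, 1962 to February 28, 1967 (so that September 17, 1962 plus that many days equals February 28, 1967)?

1625

Sep 17, 1962 → Sep 17, 1963: 365 days.
Sep 17, 1963 → Sep 17, 1964: 366 days (Feb 29, 1964 is in that span).
Sep 17, 1964 → Sep 17, 1965: 365 days.
Sep 17, 1965 → Sep 17, 1966: 365 days.
Sep 17, 1966 → Oct 17, 1966: 30 days (September has 30).
Oct 17, 1966 → Nov 17, 1966: 31 days (October has 31).
Nov 17, 1966 → Dec 17, 1966: 30 days (November has 30).
Dec 17, 1966 → Jan 17, 1967: 31 days (December has 31).
Jan 17, 1967 → Feb 17, 1967: 31 days (January has 31).
Feb 17, 1967 → Feb 28, 1967: 11 days.
Total: 1625 days.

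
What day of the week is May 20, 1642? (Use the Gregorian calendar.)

Doomsday rule: the anchor day for the 1600s is Tuesday. For year 42: 42÷12 = 3 r 6, and 6÷4 = 1, so 3+6+1 = 10.
Tuesday + 10 ≡ Friday — that's 1642's doomsday.
In May the doomsday date is May 9.
May 20 is 11 days after May 9; 11 mod 7 = 4, so Friday + 4 = Tuesday.

Tuesday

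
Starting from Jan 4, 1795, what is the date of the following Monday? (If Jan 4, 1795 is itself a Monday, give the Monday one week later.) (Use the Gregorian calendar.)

Jan 4, 1795 is a Sunday.
From Sunday to the next Monday is 1 day.
Jan 4, 1795 + 1 = Jan 5, 1795.

January 5, 1795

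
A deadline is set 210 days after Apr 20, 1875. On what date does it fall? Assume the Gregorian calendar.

Apr has 30 days: +11 → May 1, 1875 (199 left).
May has 31 days: +31 → Jun 1, 1875 (168 left).
Jun has 30 days: +30 → Jul 1, 1875 (138 left).
Jul has 31 days: +31 → Aug 1, 1875 (107 left).
Aug has 31 days: +31 → Sep 1, 1875 (76 left).
Sep has 30 days: +30 → Oct 1, 1875 (46 left).
Oct has 31 days: +31 → Nov 1, 1875 (15 left).
+15 → Nov 16, 1875.

November 16, 1875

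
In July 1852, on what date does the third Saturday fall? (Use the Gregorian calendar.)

July 1, 1852 is a Thursday.
The first Saturday is therefore July 3 (2 days later).
The third Saturday is 3 + 2×7 = July 17.

July 17, 1852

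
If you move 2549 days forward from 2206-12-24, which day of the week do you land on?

First find the weekday of Dec 24, 2206. Doomsday rule: the anchor day for the 2200s is Friday. For year 06: 6÷12 = 0 r 6, and 6÷4 = 1, so 0+6+1 = 7.
Friday + 7 ≡ Friday — that's 2206's doomsday.
In December the doomsday date is Dec 12.
Dec 24 is 12 days after Dec 12; 12 mod 7 = 5, so Friday + 5 = Wednesday.
2549 mod 7 = 1, so 2549 days after a Wednesday is Wednesday + 1 = Thursday.

Thursday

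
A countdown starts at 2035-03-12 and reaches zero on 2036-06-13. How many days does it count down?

459

Mar 12, 2035 → Mar 12, 2036: 366 days (Feb 29, 2036 is in that span).
Mar 12, 2036 → Apr 12, 2036: 31 days (March has 31).
Apr 12, 2036 → May 12, 2036: 30 days (April has 30).
May 12, 2036 → Jun 12, 2036: 31 days (May has 31).
Jun 12, 2036 → Jun 13, 2036: 1 days.
Total: 459 days.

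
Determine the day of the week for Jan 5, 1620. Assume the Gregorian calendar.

Doomsday rule: the anchor day for the 1600s is Tuesday. For year 20: 20÷12 = 1 r 8, and 8÷4 = 2, so 1+8+2 = 11.
Tuesday + 11 ≡ Saturday — that's 1620's doomsday.
In January the doomsday date is Jan 4 (1620 is a leap year (divisible by 4)).
Jan 5 is 1 day after Jan 4; 1 mod 7 = 1, so Saturday + 1 = Sunday.

Sunday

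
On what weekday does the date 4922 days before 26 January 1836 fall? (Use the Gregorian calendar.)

Monday

First find the weekday of Jan 26, 1836. Doomsday rule: the anchor day for the 1800s is Friday. For year 36: 36÷12 = 3 r 0, and 0÷4 = 0, so 3+0+0 = 3.
Friday + 3 ≡ Monday — that's 1836's doomsday.
In January the doomsday date is Jan 4 (1836 is a leap year (divisible by 4)).
Jan 26 is 22 days after Jan 4; 22 mod 7 = 1, so Monday + 1 = Tuesday.
4922 mod 7 = 1, so 4922 days before a Tuesday is Tuesday − 1 = Monday.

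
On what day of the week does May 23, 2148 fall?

Doomsday rule: the anchor day for the 2100s is Sunday. For year 48: 48÷12 = 4 r 0, and 0÷4 = 0, so 4+0+0 = 4.
Sunday + 4 ≡ Thursday — that's 2148's doomsday.
In May the doomsday date is May 9.
May 23 is 14 days after May 9; 14 mod 7 = 0, so Thursday + 0 = Thursday.

Thursday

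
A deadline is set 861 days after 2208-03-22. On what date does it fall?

July 31, 2210

+365 (one year) → Mar 22, 2209 (496 left).
+365 (one year) → Mar 22, 2210 (131 left).
Mar has 31 days: +10 → Apr 1, 2210 (121 left).
Apr has 30 days: +30 → May 1, 2210 (91 left).
May has 31 days: +31 → Jun 1, 2210 (60 left).
Jun has 30 days: +30 → Jul 1, 2210 (30 left).
+30 → Jul 31, 2210.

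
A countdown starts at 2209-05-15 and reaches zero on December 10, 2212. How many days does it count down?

1305

May 15, 2209 → May 15, 2210: 365 days.
May 15, 2210 → May 15, 2211: 365 days.
May 15, 2211 → May 15, 2212: 366 days (Feb 29, 2212 is in that span).
May 15, 2212 → Jun 15, 2212: 31 days (May has 31).
Jun 15, 2212 → Jul 15, 2212: 30 days (June has 30).
Jul 15, 2212 → Aug 15, 2212: 31 days (July has 31).
Aug 15, 2212 → Sep 15, 2212: 31 days (August has 31).
Sep 15, 2212 → Oct 15, 2212: 30 days (September has 30).
Oct 15, 2212 → Nov 15, 2212: 31 days (October has 31).
Nov 15, 2212 → Dec 10, 2212: 25 days.
Total: 1305 days.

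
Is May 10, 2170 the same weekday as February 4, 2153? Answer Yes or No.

No

From Feb 4, 2153 to May 10, 2170 is 6304 days.
6304 mod 7 = 4, so they are different weekdays.
(Feb 4, 2153 is a Sunday; May 10, 2170 is a Thursday.)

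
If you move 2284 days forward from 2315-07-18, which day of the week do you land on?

Jul 18, 2315 is a Sunday.
2284 mod 7 = 2, so 2284 days after a Sunday is Sunday + 2 = Tuesday.

Tuesday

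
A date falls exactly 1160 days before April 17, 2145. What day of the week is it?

First find the weekday of Apr 17, 2145. Doomsday rule: the anchor day for the 2100s is Sunday. For year 45: 45÷12 = 3 r 9, and 9÷4 = 2, so 3+9+2 = 14.
Sunday + 14 ≡ Sunday — that's 2145's doomsday.
In April the doomsday date is Apr 4.
Apr 17 is 13 days after Apr 4; 13 mod 7 = 6, so Sunday + 6 = Saturday.
1160 mod 7 = 5, so 1160 days before a Saturday is Saturday − 5 = Monday.

Monday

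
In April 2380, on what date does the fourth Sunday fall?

April 27, 2380

April 1, 2380 is a Tuesday.
The first Sunday is therefore April 6 (5 days later).
The fourth Sunday is 6 + 3×7 = April 27.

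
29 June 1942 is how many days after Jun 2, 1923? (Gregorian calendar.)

6967

Jun 2, 1923 → Jun 2, 1924: 366 days (Feb 29, 1924 is in that span).
Jun 2, 1924 → Jun 2, 1925: 365 days.
Jun 2, 1925 → Jun 2, 1926: 365 days.
Jun 2, 1926 → Jun 2, 1927: 365 days.
Jun 2, 1927 → Jun 2, 1928: 366 days (Feb 29, 1928 is in that span).
Jun 2, 1928 → Jun 2, 1929: 365 days.
Jun 2, 1929 → Jun 2, 1930: 365 days.
Jun 2, 1930 → Jun 2, 1931: 365 days.
Jun 2, 1931 → Jun 2, 1932: 366 days (Feb 29, 1932 is in that span).
Jun 2, 1932 → Jun 2, 1933: 365 days.
Jun 2, 1933 → Jun 2, 1934: 365 days.
Jun 2, 1934 → Jun 2, 1935: 365 days.
Jun 2, 1935 → Jun 2, 1936: 366 days (Feb 29, 1936 is in that span).
Jun 2, 1936 → Jun 2, 1937: 365 days.
Jun 2, 1937 → Jun 2, 1938: 365 days.
Jun 2, 1938 → Jun 2, 1939: 365 days.
Jun 2, 1939 → Jun 2, 1940: 366 days (Feb 29, 1940 is in that span).
Jun 2, 1940 → Jun 2, 1941: 365 days.
Jun 2, 1941 → Jul 2, 1941: 30 days (June has 30).
Jul 2, 1941 → Aug 2, 1941: 31 days (July has 31).
Aug 2, 1941 → Sep 2, 1941: 31 days (August has 31).
Sep 2, 1941 → Oct 2, 1941: 30 days (September has 30).
Oct 2, 1941 → Nov 2, 1941: 31 days (October has 31).
Nov 2, 1941 → Dec 2, 1941: 30 days (November has 30).
Dec 2, 1941 → Jan 2, 1942: 31 days (December has 31).
Jan 2, 1942 → Feb 2, 1942: 31 days (January has 31).
Feb 2, 1942 → Mar 2, 1942: 28 days (February has 28).
Mar 2, 1942 → Apr 2, 1942: 31 days (March has 31).
Apr 2, 1942 → May 2, 1942: 30 days (April has 30).
May 2, 1942 → Jun 2, 1942: 31 days (May has 31).
Jun 2, 1942 → Jun 29, 1942: 27 days.
Total: 6967 days.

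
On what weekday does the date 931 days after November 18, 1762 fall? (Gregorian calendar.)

Thursday

Nov 18, 1762 is a Thursday.
931 mod 7 = 0, so 931 days after a Thursday is Thursday + 0 = Thursday.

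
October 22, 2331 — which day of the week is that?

Thursday

Doomsday rule: the anchor day for the 2300s is Wednesday. For year 31: 31÷12 = 2 r 7, and 7÷4 = 1, so 2+7+1 = 10.
Wednesday + 10 ≡ Saturday — that's 2331's doomsday.
In October the doomsday date is Oct 10.
Oct 22 is 12 days after Oct 10; 12 mod 7 = 5, so Saturday + 5 = Thursday.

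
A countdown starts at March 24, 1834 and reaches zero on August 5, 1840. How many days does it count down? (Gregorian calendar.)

2326

Mar 24, 1834 → Mar 24, 1835: 365 days.
Mar 24, 1835 → Mar 24, 1836: 366 days (Feb 29, 1836 is in that span).
Mar 24, 1836 → Mar 24, 1837: 365 days.
Mar 24, 1837 → Mar 24, 1838: 365 days.
Mar 24, 1838 → Mar 24, 1839: 365 days.
Mar 24, 1839 → Mar 24, 1840: 366 days (Feb 29, 1840 is in that span).
Mar 24, 1840 → Apr 24, 1840: 31 days (March has 31).
Apr 24, 1840 → May 24, 1840: 30 days (April has 30).
May 24, 1840 → Jun 24, 1840: 31 days (May has 31).
Jun 24, 1840 → Jul 24, 1840: 30 days (June has 30).
Jul 24, 1840 → Aug 5, 1840: 12 days.
Total: 2326 days.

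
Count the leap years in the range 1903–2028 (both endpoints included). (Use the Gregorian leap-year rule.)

Multiples of 4 in [1903,2028]: 32.
Of those, multiples of 100: 1 (not leap unless ÷400).
Multiples of 400: 1.
Leap years = 32 − 1 + 1 = 32.

32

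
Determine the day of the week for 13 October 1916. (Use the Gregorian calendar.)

Friday

Doomsday rule: the anchor day for the 1900s is Wednesday. For year 16: 16÷12 = 1 r 4, and 4÷4 = 1, so 1+4+1 = 6.
Wednesday + 6 ≡ Tuesday — that's 1916's doomsday.
In October the doomsday date is Oct 10.
Oct 13 is 3 days after Oct 10; 3 mod 7 = 3, so Tuesday + 3 = Friday.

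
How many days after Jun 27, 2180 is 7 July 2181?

Jun 27, 2180 → Jul 27, 2180: 30 days (June has 30).
Jul 27, 2180 → Aug 27, 2180: 31 days (July has 31).
Aug 27, 2180 → Sep 27, 2180: 31 days (August has 31).
Sep 27, 2180 → Oct 27, 2180: 30 days (September has 30).
Oct 27, 2180 → Nov 27, 2180: 31 days (October has 31).
Nov 27, 2180 → Dec 27, 2180: 30 days (November has 30).
Dec 27, 2180 → Jan 27, 2181: 31 days (December has 31).
Jan 27, 2181 → Feb 27, 2181: 31 days (January has 31).
Feb 27, 2181 → Mar 27, 2181: 28 days (February has 28).
Mar 27, 2181 → Apr 27, 2181: 31 days (March has 31).
Apr 27, 2181 → May 27, 2181: 30 days (April has 30).
May 27, 2181 → Jun 27, 2181: 31 days (May has 31).
Jun 27, 2181 → Jul 7, 2181: 10 days.
Total: 375 days.

375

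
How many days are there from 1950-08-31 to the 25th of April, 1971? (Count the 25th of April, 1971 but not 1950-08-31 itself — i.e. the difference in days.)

7542

Aug 31, 1950 → Aug 31, 1951: 365 days.
Aug 31, 1951 → Aug 31, 1952: 366 days (Feb 29, 1952 is in that span).
Aug 31, 1952 → Aug 31, 1953: 365 days.
Aug 31, 1953 → Aug 31, 1954: 365 days.
Aug 31, 1954 → Aug 31, 1955: 365 days.
Aug 31, 1955 → Aug 31, 1956: 366 days (Feb 29, 1956 is in that span).
Aug 31, 1956 → Aug 31, 1957: 365 days.
Aug 31, 1957 → Aug 31, 1958: 365 days.
Aug 31, 1958 → Aug 31, 1959: 365 days.
Aug 31, 1959 → Aug 31, 1960: 366 days (Feb 29, 1960 is in that span).
Aug 31, 1960 → Aug 31, 1961: 365 days.
Aug 31, 1961 → Aug 31, 1962: 365 days.
Aug 31, 1962 → Aug 31, 1963: 365 days.
Aug 31, 1963 → Aug 31, 1964: 366 days (Feb 29, 1964 is in that span).
Aug 31, 1964 → Aug 31, 1965: 365 days.
Aug 31, 1965 → Aug 31, 1966: 365 days.
Aug 31, 1966 → Aug 31, 1967: 365 days.
Aug 31, 1967 → Aug 31, 1968: 366 days (Feb 29, 1968 is in that span).
Aug 31, 1968 → Aug 31, 1969: 365 days.
Aug 31, 1969 → Aug 31, 1970: 365 days.
Aug 31, 1970 → Sep 30, 1970: 30 days (August has 31).
Sep 30, 1970 → Oct 30, 1970: 30 days (September has 30).
Oct 30, 1970 → Nov 30, 1970: 31 days (October has 31).
Nov 30, 1970 → Dec 30, 1970: 30 days (November has 30).
Dec 30, 1970 → Jan 30, 1971: 31 days (December has 31).
Jan 30, 1971 → Feb 28, 1971: 29 days (January has 31).
Feb 28, 1971 → Mar 28, 1971: 28 days (February has 28).
Mar 28, 1971 → Apr 25, 1971: 28 days.
Total: 7542 days.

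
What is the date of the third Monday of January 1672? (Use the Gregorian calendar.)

January 18, 1672

January 1, 1672 is a Friday.
The first Monday is therefore January 4 (3 days later).
The third Monday is 4 + 2×7 = January 18.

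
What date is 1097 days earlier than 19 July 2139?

−365 (one year) → Jul 19, 2138 (732 left).
−365 (one year) → Jul 19, 2137 (367 left).
−19 → Jun 30, 2137 (end of Jun, 30 days; 348 left).
−30 → May 31, 2137 (end of May, 31 days; 318 left).
−31 → Apr 30, 2137 (end of Apr, 30 days; 287 left).
−30 → Mar 31, 2137 (end of Mar, 31 days; 257 left).
−31 → Feb 28, 2137 (end of Feb, 28 days; 226 left).
−28 → Jan 31, 2137 (end of Jan, 31 days; 198 left).
−31 → Dec 31, 2136 (end of Dec, 31 days; 167 left).
−31 → Nov 30, 2136 (end of Nov, 30 days; 136 left).
−30 → Oct 31, 2136 (end of Oct, 31 days; 106 left).
−31 → Sep 30, 2136 (end of Sep, 30 days; 75 left).
−30 → Aug 31, 2136 (end of Aug, 31 days; 45 left).
−31 → Jul 31, 2136 (end of Jul, 31 days; 14 left).
−14 → Jul 17, 2136.

July 17, 2136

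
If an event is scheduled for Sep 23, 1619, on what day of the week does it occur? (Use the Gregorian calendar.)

Monday

Doomsday rule: the anchor day for the 1600s is Tuesday. For year 19: 19÷12 = 1 r 7, and 7÷4 = 1, so 1+7+1 = 9.
Tuesday + 9 ≡ Thursday — that's 1619's doomsday.
In September the doomsday date is Sep 5.
Sep 23 is 18 days after Sep 5; 18 mod 7 = 4, so Thursday + 4 = Monday.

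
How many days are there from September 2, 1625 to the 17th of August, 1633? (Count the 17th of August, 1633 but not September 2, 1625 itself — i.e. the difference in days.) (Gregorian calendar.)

2906

Sep 2, 1625 → Sep 2, 1626: 365 days.
Sep 2, 1626 → Sep 2, 1627: 365 days.
Sep 2, 1627 → Sep 2, 1628: 366 days (Feb 29, 1628 is in that span).
Sep 2, 1628 → Sep 2, 1629: 365 days.
Sep 2, 1629 → Sep 2, 1630: 365 days.
Sep 2, 1630 → Sep 2, 1631: 365 days.
Sep 2, 1631 → Sep 2, 1632: 366 days (Feb 29, 1632 is in that span).
Sep 2, 1632 → Oct 2, 1632: 30 days (September has 30).
Oct 2, 1632 → Nov 2, 1632: 31 days (October has 31).
Nov 2, 1632 → Dec 2, 1632: 30 days (November has 30).
Dec 2, 1632 → Jan 2, 1633: 31 days (December has 31).
Jan 2, 1633 → Feb 2, 1633: 31 days (January has 31).
Feb 2, 1633 → Mar 2, 1633: 28 days (February has 28).
Mar 2, 1633 → Apr 2, 1633: 31 days (March has 31).
Apr 2, 1633 → May 2, 1633: 30 days (April has 30).
May 2, 1633 → Jun 2, 1633: 31 days (May has 31).
Jun 2, 1633 → Jul 2, 1633: 30 days (June has 30).
Jul 2, 1633 → Aug 2, 1633: 31 days (July has 31).
Aug 2, 1633 → Aug 17, 1633: 15 days.
Total: 2906 days.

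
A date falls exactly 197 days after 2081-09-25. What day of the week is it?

Sep 25, 2081 is a Thursday.
197 mod 7 = 1, so 197 days after a Thursday is Thursday + 1 = Friday.

Friday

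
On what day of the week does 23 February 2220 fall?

Doomsday rule: the anchor day for the 2200s is Friday. For year 20: 20÷12 = 1 r 8, and 8÷4 = 2, so 1+8+2 = 11.
Friday + 11 ≡ Tuesday — that's 2220's doomsday.
In February the doomsday date is Feb 29 (2220 is a leap year (divisible by 4)).
Feb 23 is 6 days before Feb 29; 6 mod 7 = 6, so Tuesday − 6 = Wednesday.

Wednesday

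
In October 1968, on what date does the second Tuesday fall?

October 1, 1968 is a Tuesday.
The first Tuesday is therefore October 1 (same day).
The second Tuesday is 1 + 1×7 = October 8.

October 8, 1968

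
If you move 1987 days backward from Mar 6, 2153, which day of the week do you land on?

Wednesday

Mar 6, 2153 is a Tuesday.
1987 mod 7 = 6, so 1987 days before a Tuesday is Tuesday − 6 = Wednesday.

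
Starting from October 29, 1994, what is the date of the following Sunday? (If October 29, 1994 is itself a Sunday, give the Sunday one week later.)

Oct 29, 1994 is a Saturday.
From Saturday to the next Sunday is 1 day.
Oct 29, 1994 + 1 = Oct 30, 1994.

October 30, 1994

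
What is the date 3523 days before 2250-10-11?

February 17, 2241

−365 (one year) → Oct 11, 2249 (3158 left).
−365 (one year) → Oct 11, 2248 (2793 left).
−366 (one year; includes Feb 29, 2248) → Oct 11, 2247 (2427 left).
−365 (one year) → Oct 11, 2246 (2062 left).
−365 (one year) → Oct 11, 2245 (1697 left).
−365 (one year) → Oct 11, 2244 (1332 left).
−366 (one year; includes Feb 29, 2244) → Oct 11, 2243 (966 left).
−365 (one year) → Oct 11, 2242 (601 left).
−365 (one year) → Oct 11, 2241 (236 left).
−11 → Sep 30, 2241 (end of Sep, 30 days; 225 left).
−30 → Aug 31, 2241 (end of Aug, 31 days; 195 left).
−31 → Jul 31, 2241 (end of Jul, 31 days; 164 left).
−31 → Jun 30, 2241 (end of Jun, 30 days; 133 left).
−30 → May 31, 2241 (end of May, 31 days; 103 left).
−31 → Apr 30, 2241 (end of Apr, 30 days; 72 left).
−30 → Mar 31, 2241 (end of Mar, 31 days; 42 left).
−31 → Feb 28, 2241 (end of Feb, 28 days; 11 left).
−11 → Feb 17, 2241.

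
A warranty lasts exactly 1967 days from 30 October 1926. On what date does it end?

+365 (one year) → Oct 30, 1927 (1602 left).
+366 (one year; includes Feb 29, 1928) → Oct 30, 1928 (1236 left).
+365 (one year) → Oct 30, 1929 (871 left).
+365 (one year) → Oct 30, 1930 (506 left).
+365 (one year) → Oct 30, 1931 (141 left).
Oct has 31 days: +2 → Nov 1, 1931 (139 left).
Nov has 30 days: +30 → Dec 1, 1931 (109 left).
Dec has 31 days: +31 → Jan 1, 1932 (78 left).
Jan has 31 days: +31 → Feb 1, 1932 (47 left).
Feb has 29 days: +29 → Mar 1, 1932 (18 left).
+18 → Mar 19, 1932.

March 19, 1932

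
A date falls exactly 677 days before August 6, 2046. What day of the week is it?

Wednesday

Aug 6, 2046 is a Monday.
677 mod 7 = 5, so 677 days before a Monday is Monday − 5 = Wednesday.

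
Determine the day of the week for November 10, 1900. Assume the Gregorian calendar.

January 1, 1900 is a Monday.
Jan 1, 1900 → Feb 1, 1900: 31 days (January has 31).
Feb 1, 1900 → Mar 1, 1900: 28 days (February has 28).
Mar 1, 1900 → Apr 1, 1900: 31 days (March has 31).
Apr 1, 1900 → May 1, 1900: 30 days (April has 30).
May 1, 1900 → Jun 1, 1900: 31 days (May has 31).
Jun 1, 1900 → Jul 1, 1900: 30 days (June has 30).
Jul 1, 1900 → Aug 1, 1900: 31 days (July has 31).
Aug 1, 1900 → Sep 1, 1900: 31 days (August has 31).
Sep 1, 1900 → Oct 1, 1900: 30 days (September has 30).
Oct 1, 1900 → Nov 1, 1900: 31 days (October has 31).
Nov 1, 1900 → Nov 10, 1900: 9 days.
Total: 313 days.
313 mod 7 = 5, so Monday + 5 = Saturday.

Saturday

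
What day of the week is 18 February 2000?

Friday

Doomsday rule: the anchor day for the 2000s is Tuesday. For year 00: 0÷12 = 0 r 0, and 0÷4 = 0, so 0+0+0 = 0.
Tuesday + 0 ≡ Tuesday — that's 2000's doomsday.
In February the doomsday date is Feb 29 (2000 is a leap year (divisible by 400)).
Feb 18 is 11 days before Feb 29; 11 mod 7 = 4, so Tuesday − 4 = Friday.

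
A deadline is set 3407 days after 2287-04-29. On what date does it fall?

August 26, 2296

+366 (one year; includes Feb 29, 2288) → Apr 29, 2288 (3041 left).
+365 (one year) → Apr 29, 2289 (2676 left).
+365 (one year) → Apr 29, 2290 (2311 left).
+365 (one year) → Apr 29, 2291 (1946 left).
+366 (one year; includes Feb 29, 2292) → Apr 29, 2292 (1580 left).
+365 (one year) → Apr 29, 2293 (1215 left).
+365 (one year) → Apr 29, 2294 (850 left).
+365 (one year) → Apr 29, 2295 (485 left).
+366 (one year; includes Feb 29, 2296) → Apr 29, 2296 (119 left).
Apr has 30 days: +2 → May 1, 2296 (117 left).
May has 31 days: +31 → Jun 1, 2296 (86 left).
Jun has 30 days: +30 → Jul 1, 2296 (56 left).
Jul has 31 days: +31 → Aug 1, 2296 (25 left).
+25 → Aug 26, 2296.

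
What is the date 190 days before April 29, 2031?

October 21, 2030

−29 → Mar 31, 2031 (end of Mar, 31 days; 161 left).
−31 → Feb 28, 2031 (end of Feb, 28 days; 130 left).
−28 → Jan 31, 2031 (end of Jan, 31 days; 102 left).
−31 → Dec 31, 2030 (end of Dec, 31 days; 71 left).
−31 → Nov 30, 2030 (end of Nov, 30 days; 40 left).
−30 → Oct 31, 2030 (end of Oct, 31 days; 10 left).
−10 → Oct 21, 2030.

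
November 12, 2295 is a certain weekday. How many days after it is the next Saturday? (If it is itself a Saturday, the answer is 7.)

Nov 12, 2295 is a Tuesday.
From Tuesday to the next Saturday is 4 days.

4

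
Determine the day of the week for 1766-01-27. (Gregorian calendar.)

Doomsday rule: the anchor day for the 1700s is Sunday. For year 66: 66÷12 = 5 r 6, and 6÷4 = 1, so 5+6+1 = 12.
Sunday + 12 ≡ Friday — that's 1766's doomsday.
In January the doomsday date is Jan 3 (1766 is not a leap year).
Jan 27 is 24 days after Jan 3; 24 mod 7 = 3, so Friday + 3 = Monday.

Monday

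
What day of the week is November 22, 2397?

Saturday

Doomsday rule: the anchor day for the 2300s is Wednesday. For year 97: 97÷12 = 8 r 1, and 1÷4 = 0, so 8+1+0 = 9.
Wednesday + 9 ≡ Friday — that's 2397's doomsday.
In November the doomsday date is Nov 7.
Nov 22 is 15 days after Nov 7; 15 mod 7 = 1, so Friday + 1 = Saturday.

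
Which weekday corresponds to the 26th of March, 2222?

Doomsday rule: the anchor day for the 2200s is Friday. For year 22: 22÷12 = 1 r 10, and 10÷4 = 2, so 1+10+2 = 13.
Friday + 13 ≡ Thursday — that's 2222's doomsday.
In March the doomsday date is Mar 14.
Mar 26 is 12 days after Mar 14; 12 mod 7 = 5, so Thursday + 5 = Tuesday.

Tuesday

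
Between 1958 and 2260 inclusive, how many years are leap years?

74

Multiples of 4 in [1958,2260]: 76.
Of those, multiples of 100: 3 (not leap unless ÷400).
Multiples of 400: 1.
Leap years = 76 − 3 + 1 = 74.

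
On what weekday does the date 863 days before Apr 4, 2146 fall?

First find the weekday of Apr 4, 2146. Doomsday rule: the anchor day for the 2100s is Sunday. For year 46: 46÷12 = 3 r 10, and 10÷4 = 2, so 3+10+2 = 15.
Sunday + 15 ≡ Monday — that's 2146's doomsday.
In April the doomsday date is Apr 4.
Apr 4 is the doomsday itself: Monday.
863 mod 7 = 2, so 863 days before a Monday is Monday − 2 = Saturday.

Saturday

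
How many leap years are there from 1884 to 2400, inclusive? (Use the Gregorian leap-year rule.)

Multiples of 4 in [1884,2400]: 130.
Of those, multiples of 100: 6 (not leap unless ÷400).
Multiples of 400: 2.
Leap years = 130 − 6 + 2 = 126.

126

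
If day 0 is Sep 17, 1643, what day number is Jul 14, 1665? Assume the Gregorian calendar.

Sep 17, 1643 → Sep 17, 1644: 366 days (Feb 29, 1644 is in that span).
Sep 17, 1644 → Sep 17, 1645: 365 days.
Sep 17, 1645 → Sep 17, 1646: 365 days.
Sep 17, 1646 → Sep 17, 1647: 365 days.
Sep 17, 1647 → Sep 17, 1648: 366 days (Feb 29, 1648 is in that span).
Sep 17, 1648 → Sep 17, 1649: 365 days.
Sep 17, 1649 → Sep 17, 1650: 365 days.
Sep 17, 1650 → Sep 17, 1651: 365 days.
Sep 17, 1651 → Sep 17, 1652: 366 days (Feb 29, 1652 is in that span).
Sep 17, 1652 → Sep 17, 1653: 365 days.
Sep 17, 1653 → Sep 17, 1654: 365 days.
Sep 17, 1654 → Sep 17, 1655: 365 days.
Sep 17, 1655 → Sep 17, 1656: 366 days (Feb 29, 1656 is in that span).
Sep 17, 1656 → Sep 17, 1657: 365 days.
Sep 17, 1657 → Sep 17, 1658: 365 days.
Sep 17, 1658 → Sep 17, 1659: 365 days.
Sep 17, 1659 → Sep 17, 1660: 366 days (Feb 29, 1660 is in that span).
Sep 17, 1660 → Sep 17, 1661: 365 days.
Sep 17, 1661 → Sep 17, 1662: 365 days.
Sep 17, 1662 → Sep 17, 1663: 365 days.
Sep 17, 1663 → Sep 17, 1664: 366 days (Feb 29, 1664 is in that span).
Sep 17, 1664 → Oct 17, 1664: 30 days (September has 30).
Oct 17, 1664 → Nov 17, 1664: 31 days (October has 31).
Nov 17, 1664 → Dec 17, 1664: 30 days (November has 30).
Dec 17, 1664 → Jan 17, 1665: 31 days (December has 31).
Jan 17, 1665 → Feb 17, 1665: 31 days (January has 31).
Feb 17, 1665 → Mar 17, 1665: 28 days (February has 28).
Mar 17, 1665 → Apr 17, 1665: 31 days (March has 31).
Apr 17, 1665 → May 17, 1665: 30 days (April has 30).
May 17, 1665 → Jun 17, 1665: 31 days (May has 31).
Jun 17, 1665 → Jul 14, 1665: 27 days.
Total: 7971 days.

7971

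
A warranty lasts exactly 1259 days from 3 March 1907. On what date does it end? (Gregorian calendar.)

August 13, 1910

+366 (one year; includes Feb 29, 1908) → Mar 3, 1908 (893 left).
+365 (one year) → Mar 3, 1909 (528 left).
+365 (one year) → Mar 3, 1910 (163 left).
Mar has 31 days: +29 → Apr 1, 1910 (134 left).
Apr has 30 days: +30 → May 1, 1910 (104 left).
May has 31 days: +31 → Jun 1, 1910 (73 left).
Jun has 30 days: +30 → Jul 1, 1910 (43 left).
Jul has 31 days: +31 → Aug 1, 1910 (12 left).
+12 → Aug 13, 1910.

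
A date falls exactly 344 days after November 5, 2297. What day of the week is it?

First find the weekday of Nov 5, 2297. Doomsday rule: the anchor day for the 2200s is Friday. For year 97: 97÷12 = 8 r 1, and 1÷4 = 0, so 8+1+0 = 9.
Friday + 9 ≡ Sunday — that's 2297's doomsday.
In November the doomsday date is Nov 7.
Nov 5 is 2 days before Nov 7; 2 mod 7 = 2, so Sunday − 2 = Friday.
344 mod 7 = 1, so 344 days after a Friday is Friday + 1 = Saturday.

Saturday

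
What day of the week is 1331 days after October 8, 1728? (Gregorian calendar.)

First find the weekday of Oct 8, 1728. Doomsday rule: the anchor day for the 1700s is Sunday. For year 28: 28÷12 = 2 r 4, and 4÷4 = 1, so 2+4+1 = 7.
Sunday + 7 ≡ Sunday — that's 1728's doomsday.
In October the doomsday date is Oct 10.
Oct 8 is 2 days before Oct 10; 2 mod 7 = 2, so Sunday − 2 = Friday.
1331 mod 7 = 1, so 1331 days after a Friday is Friday + 1 = Saturday.

Saturday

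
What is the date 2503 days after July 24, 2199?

June 1, 2206

+365 (one year) → Jul 24, 2200 (2138 left).
+365 (one year) → Jul 24, 2201 (1773 left).
+365 (one year) → Jul 24, 2202 (1408 left).
+365 (one year) → Jul 24, 2203 (1043 left).
+366 (one year; includes Feb 29, 2204) → Jul 24, 2204 (677 left).
+365 (one year) → Jul 24, 2205 (312 left).
Jul has 31 days: +8 → Aug 1, 2205 (304 left).
Aug has 31 days: +31 → Sep 1, 2205 (273 left).
Sep has 30 days: +30 → Oct 1, 2205 (243 left).
Oct has 31 days: +31 → Nov 1, 2205 (212 left).
Nov has 30 days: +30 → Dec 1, 2205 (182 left).
Dec has 31 days: +31 → Jan 1, 2206 (151 left).
Jan has 31 days: +31 → Feb 1, 2206 (120 left).
Feb has 28 days: +28 → Mar 1, 2206 (92 left).
Mar has 31 days: +31 → Apr 1, 2206 (61 left).
Apr has 30 days: +30 → May 1, 2206 (31 left).
May has 31 days: +31 → Jun 1, 2206 (0 left).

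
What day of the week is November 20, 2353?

Friday

Doomsday rule: the anchor day for the 2300s is Wednesday. For year 53: 53÷12 = 4 r 5, and 5÷4 = 1, so 4+5+1 = 10.
Wednesday + 10 ≡ Saturday — that's 2353's doomsday.
In November the doomsday date is Nov 7.
Nov 20 is 13 days after Nov 7; 13 mod 7 = 6, so Saturday + 6 = Friday.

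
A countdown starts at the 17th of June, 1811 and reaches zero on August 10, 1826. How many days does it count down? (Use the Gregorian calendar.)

Jun 17, 1811 → Jun 17, 1812: 366 days (Feb 29, 1812 is in that span).
Jun 17, 1812 → Jun 17, 1813: 365 days.
Jun 17, 1813 → Jun 17, 1814: 365 days.
Jun 17, 1814 → Jun 17, 1815: 365 days.
Jun 17, 1815 → Jun 17, 1816: 366 days (Feb 29, 1816 is in that span).
Jun 17, 1816 → Jun 17, 1817: 365 days.
Jun 17, 1817 → Jun 17, 1818: 365 days.
Jun 17, 1818 → Jun 17, 1819: 365 days.
Jun 17, 1819 → Jun 17, 1820: 366 days (Feb 29, 1820 is in that span).
Jun 17, 1820 → Jun 17, 1821: 365 days.
Jun 17, 1821 → Jun 17, 1822: 365 days.
Jun 17, 1822 → Jun 17, 1823: 365 days.
Jun 17, 1823 → Jun 17, 1824: 366 days (Feb 29, 1824 is in that span).
Jun 17, 1824 → Jun 17, 1825: 365 days.
Jun 17, 1825 → Jun 17, 1826: 365 days.
Jun 17, 1826 → Jul 17, 1826: 30 days (June has 30).
Jul 17, 1826 → Aug 10, 1826: 24 days.
Total: 5533 days.

5533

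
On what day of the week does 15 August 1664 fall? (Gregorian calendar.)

Doomsday rule: the anchor day for the 1600s is Tuesday. For year 64: 64÷12 = 5 r 4, and 4÷4 = 1, so 5+4+1 = 10.
Tuesday + 10 ≡ Friday — that's 1664's doomsday.
In August the doomsday date is Aug 8.
Aug 15 is 7 days after Aug 8; 7 mod 7 = 0, so Friday + 0 = Friday.

Friday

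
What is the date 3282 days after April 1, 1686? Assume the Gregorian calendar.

March 27, 1695

+365 (one year) → Apr 1, 1687 (2917 left).
+366 (one year; includes Feb 29, 1688) → Apr 1, 1688 (2551 left).
+365 (one year) → Apr 1, 1689 (2186 left).
+365 (one year) → Apr 1, 1690 (1821 left).
+365 (one year) → Apr 1, 1691 (1456 left).
+366 (one year; includes Feb 29, 1692) → Apr 1, 1692 (1090 left).
+365 (one year) → Apr 1, 1693 (725 left).
+365 (one year) → Apr 1, 1694 (360 left).
Apr has 30 days: +30 → May 1, 1694 (330 left).
May has 31 days: +31 → Jun 1, 1694 (299 left).
Jun has 30 days: +30 → Jul 1, 1694 (269 left).
Jul has 31 days: +31 → Aug 1, 1694 (238 left).
Aug has 31 days: +31 → Sep 1, 1694 (207 left).
Sep has 30 days: +30 → Oct 1, 1694 (177 left).
Oct has 31 days: +31 → Nov 1, 1694 (146 left).
Nov has 30 days: +30 → Dec 1, 1694 (116 left).
Dec has 31 days: +31 → Jan 1, 1695 (85 left).
Jan has 31 days: +31 → Feb 1, 1695 (54 left).
Feb has 28 days: +28 → Mar 1, 1695 (26 left).
+26 → Mar 27, 1695.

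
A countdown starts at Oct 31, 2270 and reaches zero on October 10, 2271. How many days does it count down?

Oct 31, 2270 → Nov 30, 2270: 30 days (October has 31).
Nov 30, 2270 → Dec 30, 2270: 30 days (November has 30).
Dec 30, 2270 → Jan 30, 2271: 31 days (December has 31).
Jan 30, 2271 → Feb 28, 2271: 29 days (January has 31).
Feb 28, 2271 → Mar 28, 2271: 28 days (February has 28).
Mar 28, 2271 → Apr 28, 2271: 31 days (March has 31).
Apr 28, 2271 → May 28, 2271: 30 days (April has 30).
May 28, 2271 → Jun 28, 2271: 31 days (May has 31).
Jun 28, 2271 → Jul 28, 2271: 30 days (June has 30).
Jul 28, 2271 → Aug 28, 2271: 31 days (July has 31).
Aug 28, 2271 → Sep 28, 2271: 31 days (August has 31).
Sep 28, 2271 → Oct 10, 2271: 12 days.
Total: 344 days.

344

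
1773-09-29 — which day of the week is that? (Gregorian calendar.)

Doomsday rule: the anchor day for the 1700s is Sunday. For year 73: 73÷12 = 6 r 1, and 1÷4 = 0, so 6+1+0 = 7.
Sunday + 7 ≡ Sunday — that's 1773's doomsday.
In September the doomsday date is Sep 5.
Sep 29 is 24 days after Sep 5; 24 mod 7 = 3, so Sunday + 3 = Wednesday.

Wednesday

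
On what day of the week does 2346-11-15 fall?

Friday

Doomsday rule: the anchor day for the 2300s is Wednesday. For year 46: 46÷12 = 3 r 10, and 10÷4 = 2, so 3+10+2 = 15.
Wednesday + 15 ≡ Thursday — that's 2346's doomsday.
In November the doomsday date is Nov 7.
Nov 15 is 8 days after Nov 7; 8 mod 7 = 1, so Thursday + 1 = Friday.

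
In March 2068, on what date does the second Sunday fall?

March 11, 2068

March 1, 2068 is a Thursday.
The first Sunday is therefore March 4 (3 days later).
The second Sunday is 4 + 1×7 = March 11.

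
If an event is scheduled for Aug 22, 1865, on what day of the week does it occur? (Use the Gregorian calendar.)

Doomsday rule: the anchor day for the 1800s is Friday. For year 65: 65÷12 = 5 r 5, and 5÷4 = 1, so 5+5+1 = 11.
Friday + 11 ≡ Tuesday — that's 1865's doomsday.
In August the doomsday date is Aug 8.
Aug 22 is 14 days after Aug 8; 14 mod 7 = 0, so Tuesday + 0 = Tuesday.

Tuesday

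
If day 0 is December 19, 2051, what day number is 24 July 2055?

1313

Dec 19, 2051 → Dec 19, 2052: 366 days (Feb 29, 2052 is in that span).
Dec 19, 2052 → Dec 19, 2053: 365 days.
Dec 19, 2053 → Dec 19, 2054: 365 days.
Dec 19, 2054 → Jan 19, 2055: 31 days (December has 31).
Jan 19, 2055 → Feb 19, 2055: 31 days (January has 31).
Feb 19, 2055 → Mar 19, 2055: 28 days (February has 28).
Mar 19, 2055 → Apr 19, 2055: 31 days (March has 31).
Apr 19, 2055 → May 19, 2055: 30 days (April has 30).
May 19, 2055 → Jun 19, 2055: 31 days (May has 31).
Jun 19, 2055 → Jul 19, 2055: 30 days (June has 30).
Jul 19, 2055 → Jul 24, 2055: 5 days.
Total: 1313 days.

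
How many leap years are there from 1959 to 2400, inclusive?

108

Multiples of 4 in [1959,2400]: 111.
Of those, multiples of 100: 5 (not leap unless ÷400).
Multiples of 400: 2.
Leap years = 111 − 5 + 2 = 108.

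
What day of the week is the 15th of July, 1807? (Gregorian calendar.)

Wednesday

Doomsday rule: the anchor day for the 1800s is Friday. For year 07: 7÷12 = 0 r 7, and 7÷4 = 1, so 0+7+1 = 8.
Friday + 8 ≡ Saturday — that's 1807's doomsday.
In July the doomsday date is Jul 11.
Jul 15 is 4 days after Jul 11; 4 mod 7 = 4, so Saturday + 4 = Wednesday.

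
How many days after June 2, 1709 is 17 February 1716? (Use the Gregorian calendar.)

2451

Jun 2, 1709 → Jun 2, 1710: 365 days.
Jun 2, 1710 → Jun 2, 1711: 365 days.
Jun 2, 1711 → Jun 2, 1712: 366 days (Feb 29, 1712 is in that span).
Jun 2, 1712 → Jun 2, 1713: 365 days.
Jun 2, 1713 → Jun 2, 1714: 365 days.
Jun 2, 1714 → Jun 2, 1715: 365 days.
Jun 2, 1715 → Jul 2, 1715: 30 days (June has 30).
Jul 2, 1715 → Aug 2, 1715: 31 days (July has 31).
Aug 2, 1715 → Sep 2, 1715: 31 days (August has 31).
Sep 2, 1715 → Oct 2, 1715: 30 days (September has 30).
Oct 2, 1715 → Nov 2, 1715: 31 days (October has 31).
Nov 2, 1715 → Dec 2, 1715: 30 days (November has 30).
Dec 2, 1715 → Jan 2, 1716: 31 days (December has 31).
Jan 2, 1716 → Feb 2, 1716: 31 days (January has 31).
Feb 2, 1716 → Feb 17, 1716: 15 days.
Total: 2451 days.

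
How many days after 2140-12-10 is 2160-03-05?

7025

Dec 10, 2140 → Dec 10, 2141: 365 days.
Dec 10, 2141 → Dec 10, 2142: 365 days.
Dec 10, 2142 → Dec 10, 2143: 365 days.
Dec 10, 2143 → Dec 10, 2144: 366 days (Feb 29, 2144 is in that span).
Dec 10, 2144 → Dec 10, 2145: 365 days.
Dec 10, 2145 → Dec 10, 2146: 365 days.
Dec 10, 2146 → Dec 10, 2147: 365 days.
Dec 10, 2147 → Dec 10, 2148: 366 days (Feb 29, 2148 is in that span).
Dec 10, 2148 → Dec 10, 2149: 365 days.
Dec 10, 2149 → Dec 10, 2150: 365 days.
Dec 10, 2150 → Dec 10, 2151: 365 days.
Dec 10, 2151 → Dec 10, 2152: 366 days (Feb 29, 2152 is in that span).
Dec 10, 2152 → Dec 10, 2153: 365 days.
Dec 10, 2153 → Dec 10, 2154: 365 days.
Dec 10, 2154 → Dec 10, 2155: 365 days.
Dec 10, 2155 → Dec 10, 2156: 366 days (Feb 29, 2156 is in that span).
Dec 10, 2156 → Dec 10, 2157: 365 days.
Dec 10, 2157 → Dec 10, 2158: 365 days.
Dec 10, 2158 → Dec 10, 2159: 365 days.
Dec 10, 2159 → Jan 10, 2160: 31 days (December has 31).
Jan 10, 2160 → Feb 10, 2160: 31 days (January has 31).
Feb 10, 2160 → Mar 5, 2160: 24 days.
Total: 7025 days.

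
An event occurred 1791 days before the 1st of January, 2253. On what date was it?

February 6, 2248

−366 (one year; includes Feb 29, 2252) → Jan 1, 2252 (1425 left).
−365 (one year) → Jan 1, 2251 (1060 left).
−365 (one year) → Jan 1, 2250 (695 left).
−365 (one year) → Jan 1, 2249 (330 left).
−1 → Dec 31, 2248 (end of Dec, 31 days; 329 left).
−31 → Nov 30, 2248 (end of Nov, 30 days; 298 left).
−30 → Oct 31, 2248 (end of Oct, 31 days; 268 left).
−31 → Sep 30, 2248 (end of Sep, 30 days; 237 left).
−30 → Aug 31, 2248 (end of Aug, 31 days; 207 left).
−31 → Jul 31, 2248 (end of Jul, 31 days; 176 left).
−31 → Jun 30, 2248 (end of Jun, 30 days; 145 left).
−30 → May 31, 2248 (end of May, 31 days; 115 left).
−31 → Apr 30, 2248 (end of Apr, 30 days; 84 left).
−30 → Mar 31, 2248 (end of Mar, 31 days; 54 left).
−31 → Feb 29, 2248 (end of Feb, 29 days; 23 left).
−23 → Feb 6, 2248.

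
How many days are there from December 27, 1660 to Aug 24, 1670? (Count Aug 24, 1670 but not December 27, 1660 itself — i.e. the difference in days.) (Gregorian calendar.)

3527

Dec 27, 1660 → Dec 27, 1661: 365 days.
Dec 27, 1661 → Dec 27, 1662: 365 days.
Dec 27, 1662 → Dec 27, 1663: 365 days.
Dec 27, 1663 → Dec 27, 1664: 366 days (Feb 29, 1664 is in that span).
Dec 27, 1664 → Dec 27, 1665: 365 days.
Dec 27, 1665 → Dec 27, 1666: 365 days.
Dec 27, 1666 → Dec 27, 1667: 365 days.
Dec 27, 1667 → Dec 27, 1668: 366 days (Feb 29, 1668 is in that span).
Dec 27, 1668 → Dec 27, 1669: 365 days.
Dec 27, 1669 → Jan 27, 1670: 31 days (December has 31).
Jan 27, 1670 → Feb 27, 1670: 31 days (January has 31).
Feb 27, 1670 → Mar 27, 1670: 28 days (February has 28).
Mar 27, 1670 → Apr 27, 1670: 31 days (March has 31).
Apr 27, 1670 → May 27, 1670: 30 days (April has 30).
May 27, 1670 → Jun 27, 1670: 31 days (May has 31).
Jun 27, 1670 → Jul 27, 1670: 30 days (June has 30).
Jul 27, 1670 → Aug 24, 1670: 28 days.
Total: 3527 days.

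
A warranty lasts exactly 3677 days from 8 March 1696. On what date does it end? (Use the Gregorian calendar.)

April 3, 1706

+365 (one year) → Mar 8, 1697 (3312 left).
+365 (one year) → Mar 8, 1698 (2947 left).
+365 (one year) → Mar 8, 1699 (2582 left).
+365 (one year) → Mar 8, 1700 (2217 left).
+365 (one year) → Mar 8, 1701 (1852 left).
+365 (one year) → Mar 8, 1702 (1487 left).
+365 (one year) → Mar 8, 1703 (1122 left).
+366 (one year; includes Feb 29, 1704) → Mar 8, 1704 (756 left).
+365 (one year) → Mar 8, 1705 (391 left).
Mar has 31 days: +24 → Apr 1, 1705 (367 left).
Apr has 30 days: +30 → May 1, 1705 (337 left).
May has 31 days: +31 → Jun 1, 1705 (306 left).
Jun has 30 days: +30 → Jul 1, 1705 (276 left).
Jul has 31 days: +31 → Aug 1, 1705 (245 left).
Aug has 31 days: +31 → Sep 1, 1705 (214 left).
Sep has 30 days: +30 → Oct 1, 1705 (184 left).
Oct has 31 days: +31 → Nov 1, 1705 (153 left).
Nov has 30 days: +30 → Dec 1, 1705 (123 left).
Dec has 31 days: +31 → Jan 1, 1706 (92 left).
Jan has 31 days: +31 → Feb 1, 1706 (61 left).
Feb has 28 days: +28 → Mar 1, 1706 (33 left).
Mar has 31 days: +31 → Apr 1, 1706 (2 left).
+2 → Apr 3, 1706.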